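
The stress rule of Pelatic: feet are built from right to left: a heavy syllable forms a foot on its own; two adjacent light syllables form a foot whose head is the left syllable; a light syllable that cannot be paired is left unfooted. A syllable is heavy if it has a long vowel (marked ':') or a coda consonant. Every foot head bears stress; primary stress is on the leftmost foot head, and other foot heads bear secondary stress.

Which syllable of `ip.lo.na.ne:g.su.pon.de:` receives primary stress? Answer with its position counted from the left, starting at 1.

Weights: 1 ip H, 2 lo L, 3 na L, 4 ne:g H, 5 su L, 6 pon H, 7 de: H.
Parse right to left (heavy = foot alone; LL = one foot; stranded L unfooted): (ˈip) (ˈlo.na) (ˈne:g) su (ˈpon) (ˈde:).
Foot heads: 1, 2, 4, 6, 7.
Primary stress on the leftmost head = syllable 1.
Primary stress: syllable 1 → ˈip.lo.na.ne:g.su.pon.de:.

1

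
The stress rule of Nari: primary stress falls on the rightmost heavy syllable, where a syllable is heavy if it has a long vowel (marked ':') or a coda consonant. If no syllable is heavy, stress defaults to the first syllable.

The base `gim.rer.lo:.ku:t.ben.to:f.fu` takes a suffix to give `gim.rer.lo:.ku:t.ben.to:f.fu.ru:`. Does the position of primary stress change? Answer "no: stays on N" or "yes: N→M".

yes: 6→8

Base `gim.rer.lo:.ku:t.ben.to:f.fu` (7 syllables):
  Weights: 1 gim H, 2 rer H, 3 lo: H, 4 ku:t H, 5 ben H, 6 to:f H, 7 fu L.
  Heavy syllables in the domain: 1, 2, 3, 4, 5, 6. The rightmost is syllable 6 (to:f).
  → primary stress on syllable 6.
Suffixed `gim.rer.lo:.ku:t.ben.to:f.fu.ru:` (8 syllables):
  Weights: 1 gim H, 2 rer H, 3 lo: H, 4 ku:t H, 5 ben H, 6 to:f H, 7 fu L, 8 ru: H.
  Heavy syllables in the domain: 1, 2, 3, 4, 5, 6, 8. The rightmost is syllable 8 (ru:).
  → primary stress on syllable 8.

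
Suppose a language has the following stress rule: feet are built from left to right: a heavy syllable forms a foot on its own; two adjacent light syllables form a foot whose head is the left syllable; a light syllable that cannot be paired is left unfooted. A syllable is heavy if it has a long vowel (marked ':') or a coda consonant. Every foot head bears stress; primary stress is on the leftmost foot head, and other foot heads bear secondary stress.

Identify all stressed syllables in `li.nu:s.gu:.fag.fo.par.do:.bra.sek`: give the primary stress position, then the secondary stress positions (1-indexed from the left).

primary 2, secondary 3, 4, 6, 7, 9

Weights: 1 li L, 2 nu:s H, 3 gu: H, 4 fag H, 5 fo L, 6 par H, 7 do: H, 8 bra L, 9 sek H.
Parse left to right (heavy = foot alone; LL = one foot; stranded L unfooted): li (ˈnu:s) (ˈgu:) (ˈfag) fo (ˈpar) (ˈdo:) bra (ˈsek).
Foot heads: 2, 3, 4, 6, 7, 9.
Primary stress on the leftmost head = syllable 2.
Secondary stress on 3, 4, 6, 7, 9: li.ˈnu:s.ˌgu:.ˌfag.fo.ˌpar.ˌdo:.bra.ˌsek.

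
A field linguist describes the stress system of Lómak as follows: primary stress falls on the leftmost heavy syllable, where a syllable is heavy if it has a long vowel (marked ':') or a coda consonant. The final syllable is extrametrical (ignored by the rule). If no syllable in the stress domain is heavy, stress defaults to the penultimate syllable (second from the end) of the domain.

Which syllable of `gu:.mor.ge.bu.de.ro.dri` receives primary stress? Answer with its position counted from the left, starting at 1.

The final syllable (7, dri) is extrametrical; the stress domain is syllables 1–6.
Weights: 1 gu: H, 2 mor H, 3 ge L, 4 bu L, 5 de L, 6 ro L.
Heavy syllables in the domain: 1, 2. The leftmost is syllable 1 (gu:).
Primary stress: syllable 1 → ˈgu:.mor.ge.bu.de.ro.dri.

1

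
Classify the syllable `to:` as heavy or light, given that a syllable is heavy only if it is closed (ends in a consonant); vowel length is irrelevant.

`to:`: long vowel, open (no coda). Open (no coda) → light.

light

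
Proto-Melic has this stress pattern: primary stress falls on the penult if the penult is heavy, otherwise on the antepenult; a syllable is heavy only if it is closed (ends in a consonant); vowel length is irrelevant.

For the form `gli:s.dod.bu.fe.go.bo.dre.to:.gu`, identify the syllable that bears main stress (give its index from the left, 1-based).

7

Weights: 7 dre L, 8 to: L, 9 gu L.
The penult (syllable 8, to:) is light, so stress falls on the antepenult (syllable 7, dre).
Primary stress: syllable 7 → gli:s.dod.bu.fe.go.bo.ˈdre.to:.gu.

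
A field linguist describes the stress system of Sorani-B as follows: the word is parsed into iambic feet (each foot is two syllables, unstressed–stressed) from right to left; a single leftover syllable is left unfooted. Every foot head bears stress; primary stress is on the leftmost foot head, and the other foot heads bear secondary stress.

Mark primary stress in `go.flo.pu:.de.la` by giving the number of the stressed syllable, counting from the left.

3

Parse right to left into iambic (σˈσ) feet: go (flo.ˈpu:) (de.ˈla). Syllable 1 is left unfooted.
Foot heads (stressed positions): 3, 5.
End Rule Leftmost: primary stress on the leftmost head = syllable 3.
Primary stress: syllable 3 → go.flo.ˈpu:.de.la.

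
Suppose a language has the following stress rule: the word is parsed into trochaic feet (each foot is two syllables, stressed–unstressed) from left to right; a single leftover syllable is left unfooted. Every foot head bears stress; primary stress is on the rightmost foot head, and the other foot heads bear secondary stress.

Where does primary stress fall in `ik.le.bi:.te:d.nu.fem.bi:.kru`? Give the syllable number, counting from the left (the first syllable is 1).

Parse left to right into trochaic (ˈσσ) feet: (ˈik.le) (ˈbi:.te:d) (ˈnu.fem) (ˈbi:.kru).
Foot heads (stressed positions): 1, 3, 5, 7.
End Rule Rightmost: primary stress on the rightmost head = syllable 7.
Primary stress: syllable 7 → ik.le.bi:.te:d.nu.fem.ˈbi:.kru.

7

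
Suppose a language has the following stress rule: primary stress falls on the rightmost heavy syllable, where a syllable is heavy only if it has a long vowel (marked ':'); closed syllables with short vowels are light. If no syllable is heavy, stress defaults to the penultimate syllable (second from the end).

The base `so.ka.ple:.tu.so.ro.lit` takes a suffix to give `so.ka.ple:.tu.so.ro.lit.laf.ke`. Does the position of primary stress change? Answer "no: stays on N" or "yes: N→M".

Base `so.ka.ple:.tu.so.ro.lit` (7 syllables):
  Weights: 1 so L, 2 ka L, 3 ple: H, 4 tu L, 5 so L, 6 ro L, 7 lit L.
  Heavy syllables in the domain: 3. The rightmost is syllable 3 (ple:).
  → primary stress on syllable 3.
Suffixed `so.ka.ple:.tu.so.ro.lit.laf.ke` (9 syllables):
  Weights: 1 so L, 2 ka L, 3 ple: H, 4 tu L, 5 so L, 6 ro L, 7 lit L, 8 laf L, 9 ke L.
  Heavy syllables in the domain: 3. The rightmost is syllable 3 (ple:).
  → primary stress on syllable 3.

no: stays on 3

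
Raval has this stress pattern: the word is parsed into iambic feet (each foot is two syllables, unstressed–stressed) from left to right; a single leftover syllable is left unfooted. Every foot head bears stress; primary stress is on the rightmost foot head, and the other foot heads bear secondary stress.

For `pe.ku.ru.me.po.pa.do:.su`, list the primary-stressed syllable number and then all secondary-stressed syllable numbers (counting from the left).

primary 8, secondary 2, 4, 6

Parse left to right into iambic (σˈσ) feet: (pe.ˈku) (ru.ˈme) (po.ˈpa) (do:.ˈsu).
Foot heads (stressed positions): 2, 4, 6, 8.
End Rule Rightmost: primary stress on the rightmost head = syllable 8.
Secondary stress on 2, 4, 6: pe.ˌku.ru.ˌme.po.ˌpa.do:.ˈsu.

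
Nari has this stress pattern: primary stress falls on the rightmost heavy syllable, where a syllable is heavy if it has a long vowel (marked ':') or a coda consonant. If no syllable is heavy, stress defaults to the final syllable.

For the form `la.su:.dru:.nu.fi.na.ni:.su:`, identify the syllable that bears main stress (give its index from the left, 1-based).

Weights: 1 la L, 2 su: H, 3 dru: H, 4 nu L, 5 fi L, 6 na L, 7 ni: H, 8 su: H.
Heavy syllables in the domain: 2, 3, 7, 8. The rightmost is syllable 8 (su:).
Primary stress: syllable 8 → la.su:.dru:.nu.fi.na.ni:.ˈsu:.

8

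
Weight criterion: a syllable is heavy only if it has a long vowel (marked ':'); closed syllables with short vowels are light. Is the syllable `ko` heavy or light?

light

`ko`: short vowel, open (no coda). Short vowel → light.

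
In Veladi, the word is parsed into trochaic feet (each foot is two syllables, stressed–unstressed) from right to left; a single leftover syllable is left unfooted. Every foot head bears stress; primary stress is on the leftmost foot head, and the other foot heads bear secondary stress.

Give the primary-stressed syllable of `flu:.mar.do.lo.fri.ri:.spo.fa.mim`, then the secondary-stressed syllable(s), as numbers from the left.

primary 2, secondary 4, 6, 8

Parse right to left into trochaic (ˈσσ) feet: flu: (ˈmar.do) (ˈlo.fri) (ˈri:.spo) (ˈfa.mim). Syllable 1 is left unfooted.
Foot heads (stressed positions): 2, 4, 6, 8.
End Rule Leftmost: primary stress on the leftmost head = syllable 2.
Secondary stress on 4, 6, 8: flu:.ˈmar.do.ˌlo.fri.ˌri:.spo.ˌfa.mim.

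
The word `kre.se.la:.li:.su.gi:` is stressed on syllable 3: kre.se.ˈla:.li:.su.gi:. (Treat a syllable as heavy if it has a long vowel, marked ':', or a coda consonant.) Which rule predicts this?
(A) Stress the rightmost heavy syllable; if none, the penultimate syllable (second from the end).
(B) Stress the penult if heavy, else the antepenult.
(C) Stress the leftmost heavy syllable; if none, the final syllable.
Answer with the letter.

C

Rule A → syllable 6 (observed: 3).
Rule B → syllable 4 (observed: 3).
Rule C → syllable 3 ✓.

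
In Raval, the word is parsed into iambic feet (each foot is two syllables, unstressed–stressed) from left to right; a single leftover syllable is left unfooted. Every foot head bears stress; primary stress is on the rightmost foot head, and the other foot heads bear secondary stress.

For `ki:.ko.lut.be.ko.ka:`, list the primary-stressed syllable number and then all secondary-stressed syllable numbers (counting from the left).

Parse left to right into iambic (σˈσ) feet: (ki:.ˈko) (lut.ˈbe) (ko.ˈka:).
Foot heads (stressed positions): 2, 4, 6.
End Rule Rightmost: primary stress on the rightmost head = syllable 6.
Secondary stress on 2, 4: ki:.ˌko.lut.ˌbe.ko.ˈka:.

primary 6, secondary 2, 4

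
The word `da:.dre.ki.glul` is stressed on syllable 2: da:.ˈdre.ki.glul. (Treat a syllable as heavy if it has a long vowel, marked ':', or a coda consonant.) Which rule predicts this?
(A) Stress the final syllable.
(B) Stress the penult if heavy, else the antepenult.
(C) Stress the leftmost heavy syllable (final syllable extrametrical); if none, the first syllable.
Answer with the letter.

B

Rule A → syllable 4 (observed: 2).
Rule B → syllable 2 ✓.
Rule C → syllable 1 (observed: 2).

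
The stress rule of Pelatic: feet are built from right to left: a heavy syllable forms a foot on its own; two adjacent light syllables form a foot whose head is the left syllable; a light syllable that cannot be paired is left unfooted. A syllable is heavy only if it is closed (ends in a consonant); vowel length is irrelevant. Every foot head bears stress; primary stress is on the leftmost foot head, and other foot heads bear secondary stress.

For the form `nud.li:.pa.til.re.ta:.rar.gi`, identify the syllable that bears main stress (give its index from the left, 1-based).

Weights: 1 nud H, 2 li: L, 3 pa L, 4 til H, 5 re L, 6 ta: L, 7 rar H, 8 gi L.
Parse right to left (heavy = foot alone; LL = one foot; stranded L unfooted): (ˈnud) (ˈli:.pa) (ˈtil) (ˈre.ta:) (ˈrar) gi.
Foot heads: 1, 2, 4, 5, 7.
Primary stress on the leftmost head = syllable 1.
Primary stress: syllable 1 → ˈnud.li:.pa.til.re.ta:.rar.gi.

1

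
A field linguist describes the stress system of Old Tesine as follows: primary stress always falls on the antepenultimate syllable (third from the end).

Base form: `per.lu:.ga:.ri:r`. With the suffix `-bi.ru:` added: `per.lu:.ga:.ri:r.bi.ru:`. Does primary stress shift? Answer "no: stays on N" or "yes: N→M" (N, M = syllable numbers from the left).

Base `per.lu:.ga:.ri:r` (4 syllables):
  The word has 4 syllables; the antepenultimate syllable (third from the end) is syllable 2 (lu:).
  → primary stress on syllable 2.
Suffixed `per.lu:.ga:.ri:r.bi.ru:` (6 syllables):
  The word has 6 syllables; the antepenultimate syllable (third from the end) is syllable 4 (ri:r).
  → primary stress on syllable 4.

yes: 2→4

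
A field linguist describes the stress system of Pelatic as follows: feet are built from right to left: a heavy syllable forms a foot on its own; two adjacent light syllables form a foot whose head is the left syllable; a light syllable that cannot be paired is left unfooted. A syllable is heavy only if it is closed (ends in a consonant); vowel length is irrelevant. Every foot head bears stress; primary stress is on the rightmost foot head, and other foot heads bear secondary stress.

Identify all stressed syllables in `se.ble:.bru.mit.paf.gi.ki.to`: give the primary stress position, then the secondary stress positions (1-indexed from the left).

primary 7, secondary 2, 4, 5

Weights: 1 se L, 2 ble: L, 3 bru L, 4 mit H, 5 paf H, 6 gi L, 7 ki L, 8 to L.
Parse right to left (heavy = foot alone; LL = one foot; stranded L unfooted): se (ˈble:.bru) (ˈmit) (ˈpaf) gi (ˈki.to).
Foot heads: 2, 4, 5, 7.
Primary stress on the rightmost head = syllable 7.
Secondary stress on 2, 4, 5: se.ˌble:.bru.ˌmit.ˌpaf.gi.ˈki.to.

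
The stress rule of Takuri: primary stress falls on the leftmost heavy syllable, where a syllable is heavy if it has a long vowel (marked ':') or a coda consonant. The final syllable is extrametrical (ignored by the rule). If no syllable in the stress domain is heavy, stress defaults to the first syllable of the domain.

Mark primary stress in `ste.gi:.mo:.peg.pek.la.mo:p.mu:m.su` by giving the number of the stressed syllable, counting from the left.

The final syllable (9, su) is extrametrical; the stress domain is syllables 1–8.
Weights: 1 ste L, 2 gi: H, 3 mo: H, 4 peg H, 5 pek H, 6 la L, 7 mo:p H, 8 mu:m H.
Heavy syllables in the domain: 2, 3, 4, 5, 7, 8. The leftmost is syllable 2 (gi:).
Primary stress: syllable 2 → ste.ˈgi:.mo:.peg.pek.la.mo:p.mu:m.su.

2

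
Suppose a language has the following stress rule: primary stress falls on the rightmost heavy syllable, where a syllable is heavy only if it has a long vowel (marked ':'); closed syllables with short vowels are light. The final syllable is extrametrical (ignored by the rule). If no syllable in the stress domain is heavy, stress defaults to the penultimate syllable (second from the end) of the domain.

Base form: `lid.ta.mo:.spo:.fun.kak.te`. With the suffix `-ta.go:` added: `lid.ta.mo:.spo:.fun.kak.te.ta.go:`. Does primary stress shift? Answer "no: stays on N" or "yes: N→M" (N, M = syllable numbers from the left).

Base `lid.ta.mo:.spo:.fun.kak.te` (7 syllables):
  The final syllable (7, te) is extrametrical; the stress domain is syllables 1–6.
  Weights: 1 lid L, 2 ta L, 3 mo: H, 4 spo: H, 5 fun L, 6 kak L.
  Heavy syllables in the domain: 3, 4. The rightmost is syllable 4 (spo:).
  → primary stress on syllable 4.
Suffixed `lid.ta.mo:.spo:.fun.kak.te.ta.go:` (9 syllables):
  The final syllable (9, go:) is extrametrical; the stress domain is syllables 1–8.
  Weights: 1 lid L, 2 ta L, 3 mo: H, 4 spo: H, 5 fun L, 6 kak L, 7 te L, 8 ta L.
  Heavy syllables in the domain: 3, 4. The rightmost is syllable 4 (spo:).
  → primary stress on syllable 4.

no: stays on 4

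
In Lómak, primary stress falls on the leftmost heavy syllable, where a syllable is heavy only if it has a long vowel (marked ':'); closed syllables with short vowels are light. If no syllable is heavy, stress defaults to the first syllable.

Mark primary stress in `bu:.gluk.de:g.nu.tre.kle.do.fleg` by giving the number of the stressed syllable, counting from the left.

Weights: 1 bu: H, 2 gluk L, 3 de:g H, 4 nu L, 5 tre L, 6 kle L, 7 do L, 8 fleg L.
Heavy syllables in the domain: 1, 3. The leftmost is syllable 1 (bu:).
Primary stress: syllable 1 → ˈbu:.gluk.de:g.nu.tre.kle.do.fleg.

1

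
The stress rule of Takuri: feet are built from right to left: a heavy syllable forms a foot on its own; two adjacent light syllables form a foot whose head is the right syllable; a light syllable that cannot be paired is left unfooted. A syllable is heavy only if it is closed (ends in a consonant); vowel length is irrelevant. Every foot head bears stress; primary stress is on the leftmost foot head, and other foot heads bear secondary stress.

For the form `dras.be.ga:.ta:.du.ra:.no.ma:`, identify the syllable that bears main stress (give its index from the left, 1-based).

1

Weights: 1 dras H, 2 be L, 3 ga: L, 4 ta: L, 5 du L, 6 ra: L, 7 no L, 8 ma: L.
Parse right to left (heavy = foot alone; LL = one foot; stranded L unfooted): (ˈdras) be (ga:.ˈta:) (du.ˈra:) (no.ˈma:).
Foot heads: 1, 4, 6, 8.
Primary stress on the leftmost head = syllable 1.
Primary stress: syllable 1 → ˈdras.be.ga:.ta:.du.ra:.no.ma:.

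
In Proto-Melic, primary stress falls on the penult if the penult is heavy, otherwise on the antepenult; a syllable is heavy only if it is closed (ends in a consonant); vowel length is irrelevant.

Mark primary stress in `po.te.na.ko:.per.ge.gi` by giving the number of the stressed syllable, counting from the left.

Weights: 5 per H, 6 ge L, 7 gi L.
The penult (syllable 6, ge) is light, so stress falls on the antepenult (syllable 5, per).
Primary stress: syllable 5 → po.te.na.ko:.ˈper.ge.gi.

5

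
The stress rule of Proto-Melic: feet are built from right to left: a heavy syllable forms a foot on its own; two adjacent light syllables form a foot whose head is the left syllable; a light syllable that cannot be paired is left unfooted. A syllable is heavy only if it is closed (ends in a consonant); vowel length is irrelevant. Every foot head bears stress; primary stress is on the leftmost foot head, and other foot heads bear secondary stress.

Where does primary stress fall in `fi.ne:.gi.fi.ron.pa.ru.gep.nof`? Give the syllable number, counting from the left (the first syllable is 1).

Weights: 1 fi L, 2 ne: L, 3 gi L, 4 fi L, 5 ron H, 6 pa L, 7 ru L, 8 gep H, 9 nof H.
Parse right to left (heavy = foot alone; LL = one foot; stranded L unfooted): (ˈfi.ne:) (ˈgi.fi) (ˈron) (ˈpa.ru) (ˈgep) (ˈnof).
Foot heads: 1, 3, 5, 6, 8, 9.
Primary stress on the leftmost head = syllable 1.
Primary stress: syllable 1 → ˈfi.ne:.gi.fi.ron.pa.ru.gep.nof.

1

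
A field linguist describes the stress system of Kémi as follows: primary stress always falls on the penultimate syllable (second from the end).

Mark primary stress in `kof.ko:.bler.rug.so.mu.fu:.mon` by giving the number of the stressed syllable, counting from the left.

The word has 8 syllables; the penultimate syllable (second from the end) is syllable 7 (fu:).
Primary stress: syllable 7 → kof.ko:.bler.rug.so.mu.ˈfu:.mon.

7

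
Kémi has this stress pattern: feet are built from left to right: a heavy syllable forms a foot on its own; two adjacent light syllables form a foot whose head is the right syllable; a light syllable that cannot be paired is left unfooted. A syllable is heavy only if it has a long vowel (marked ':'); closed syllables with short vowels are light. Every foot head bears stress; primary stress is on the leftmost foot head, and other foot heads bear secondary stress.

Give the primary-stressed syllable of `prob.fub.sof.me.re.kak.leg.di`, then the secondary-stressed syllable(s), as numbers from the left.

primary 2, secondary 4, 6, 8

Weights: 1 prob L, 2 fub L, 3 sof L, 4 me L, 5 re L, 6 kak L, 7 leg L, 8 di L.
Parse left to right (heavy = foot alone; LL = one foot; stranded L unfooted): (prob.ˈfub) (sof.ˈme) (re.ˈkak) (leg.ˈdi).
Foot heads: 2, 4, 6, 8.
Primary stress on the leftmost head = syllable 2.
Secondary stress on 4, 6, 8: prob.ˈfub.sof.ˌme.re.ˌkak.leg.ˌdi.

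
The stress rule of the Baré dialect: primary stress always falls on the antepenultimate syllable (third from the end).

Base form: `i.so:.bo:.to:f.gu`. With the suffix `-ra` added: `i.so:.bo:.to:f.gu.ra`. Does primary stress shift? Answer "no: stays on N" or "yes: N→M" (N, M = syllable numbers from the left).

Base `i.so:.bo:.to:f.gu` (5 syllables):
  The word has 5 syllables; the antepenultimate syllable (third from the end) is syllable 3 (bo:).
  → primary stress on syllable 3.
Suffixed `i.so:.bo:.to:f.gu.ra` (6 syllables):
  The word has 6 syllables; the antepenultimate syllable (third from the end) is syllable 4 (to:f).
  → primary stress on syllable 4.

yes: 3→4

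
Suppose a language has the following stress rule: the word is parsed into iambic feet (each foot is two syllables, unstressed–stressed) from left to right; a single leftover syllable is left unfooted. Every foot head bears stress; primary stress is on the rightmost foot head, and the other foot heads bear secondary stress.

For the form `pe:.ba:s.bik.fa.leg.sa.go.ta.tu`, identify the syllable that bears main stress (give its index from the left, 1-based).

Parse left to right into iambic (σˈσ) feet: (pe:.ˈba:s) (bik.ˈfa) (leg.ˈsa) (go.ˈta) tu. Syllable 9 is left unfooted.
Foot heads (stressed positions): 2, 4, 6, 8.
End Rule Rightmost: primary stress on the rightmost head = syllable 8.
Primary stress: syllable 8 → pe:.ba:s.bik.fa.leg.sa.go.ˈta.tu.

8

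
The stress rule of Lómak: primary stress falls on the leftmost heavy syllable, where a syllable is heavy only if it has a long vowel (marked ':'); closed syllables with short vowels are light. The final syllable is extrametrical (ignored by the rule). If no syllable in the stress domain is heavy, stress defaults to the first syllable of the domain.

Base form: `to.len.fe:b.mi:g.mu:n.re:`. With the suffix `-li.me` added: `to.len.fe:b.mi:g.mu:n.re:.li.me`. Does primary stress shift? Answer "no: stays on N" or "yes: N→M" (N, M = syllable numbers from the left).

Base `to.len.fe:b.mi:g.mu:n.re:` (6 syllables):
  The final syllable (6, re:) is extrametrical; the stress domain is syllables 1–5.
  Weights: 1 to L, 2 len L, 3 fe:b H, 4 mi:g H, 5 mu:n H.
  Heavy syllables in the domain: 3, 4, 5. The leftmost is syllable 3 (fe:b).
  → primary stress on syllable 3.
Suffixed `to.len.fe:b.mi:g.mu:n.re:.li.me` (8 syllables):
  The final syllable (8, me) is extrametrical; the stress domain is syllables 1–7.
  Weights: 1 to L, 2 len L, 3 fe:b H, 4 mi:g H, 5 mu:n H, 6 re: H, 7 li L.
  Heavy syllables in the domain: 3, 4, 5, 6. The leftmost is syllable 3 (fe:b).
  → primary stress on syllable 3.

no: stays on 3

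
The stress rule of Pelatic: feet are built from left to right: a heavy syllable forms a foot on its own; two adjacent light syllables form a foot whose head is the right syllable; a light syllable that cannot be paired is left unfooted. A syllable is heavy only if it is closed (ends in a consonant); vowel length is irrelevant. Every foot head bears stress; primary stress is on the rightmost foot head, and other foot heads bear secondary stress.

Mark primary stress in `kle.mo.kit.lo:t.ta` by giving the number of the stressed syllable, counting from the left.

4

Weights: 1 kle L, 2 mo L, 3 kit H, 4 lo:t H, 5 ta L.
Parse left to right (heavy = foot alone; LL = one foot; stranded L unfooted): (kle.ˈmo) (ˈkit) (ˈlo:t) ta.
Foot heads: 2, 3, 4.
Primary stress on the rightmost head = syllable 4.
Primary stress: syllable 4 → kle.mo.kit.ˈlo:t.ta.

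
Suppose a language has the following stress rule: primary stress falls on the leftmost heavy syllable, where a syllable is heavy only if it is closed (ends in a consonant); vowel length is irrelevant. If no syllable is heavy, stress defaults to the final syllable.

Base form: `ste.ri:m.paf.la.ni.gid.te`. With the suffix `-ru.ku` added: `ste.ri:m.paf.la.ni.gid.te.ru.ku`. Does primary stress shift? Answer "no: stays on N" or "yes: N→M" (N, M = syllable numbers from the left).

Base `ste.ri:m.paf.la.ni.gid.te` (7 syllables):
  Weights: 1 ste L, 2 ri:m H, 3 paf H, 4 la L, 5 ni L, 6 gid H, 7 te L.
  Heavy syllables in the domain: 2, 3, 6. The leftmost is syllable 2 (ri:m).
  → primary stress on syllable 2.
Suffixed `ste.ri:m.paf.la.ni.gid.te.ru.ku` (9 syllables):
  Weights: 1 ste L, 2 ri:m H, 3 paf H, 4 la L, 5 ni L, 6 gid H, 7 te L, 8 ru L, 9 ku L.
  Heavy syllables in the domain: 2, 3, 6. The leftmost is syllable 2 (ri:m).
  → primary stress on syllable 2.

no: stays on 2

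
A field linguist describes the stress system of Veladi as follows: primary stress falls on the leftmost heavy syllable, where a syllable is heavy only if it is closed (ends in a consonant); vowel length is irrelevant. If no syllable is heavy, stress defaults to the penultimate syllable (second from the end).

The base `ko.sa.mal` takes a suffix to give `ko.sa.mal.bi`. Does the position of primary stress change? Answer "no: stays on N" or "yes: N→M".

Base `ko.sa.mal` (3 syllables):
  Weights: 1 ko L, 2 sa L, 3 mal H.
  Heavy syllables in the domain: 3. The leftmost is syllable 3 (mal).
  → primary stress on syllable 3.
Suffixed `ko.sa.mal.bi` (4 syllables):
  Weights: 1 ko L, 2 sa L, 3 mal H, 4 bi L.
  Heavy syllables in the domain: 3. The leftmost is syllable 3 (mal).
  → primary stress on syllable 3.

no: stays on 3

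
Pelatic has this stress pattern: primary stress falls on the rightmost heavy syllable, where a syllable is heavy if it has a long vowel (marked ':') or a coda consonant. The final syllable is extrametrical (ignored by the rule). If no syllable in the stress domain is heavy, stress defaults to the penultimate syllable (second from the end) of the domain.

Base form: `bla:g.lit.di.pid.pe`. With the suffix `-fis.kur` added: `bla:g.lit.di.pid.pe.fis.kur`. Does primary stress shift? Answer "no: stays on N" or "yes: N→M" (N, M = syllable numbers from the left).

yes: 4→6

Base `bla:g.lit.di.pid.pe` (5 syllables):
  The final syllable (5, pe) is extrametrical; the stress domain is syllables 1–4.
  Weights: 1 bla:g H, 2 lit H, 3 di L, 4 pid H.
  Heavy syllables in the domain: 1, 2, 4. The rightmost is syllable 4 (pid).
  → primary stress on syllable 4.
Suffixed `bla:g.lit.di.pid.pe.fis.kur` (7 syllables):
  The final syllable (7, kur) is extrametrical; the stress domain is syllables 1–6.
  Weights: 1 bla:g H, 2 lit H, 3 di L, 4 pid H, 5 pe L, 6 fis H.
  Heavy syllables in the domain: 1, 2, 4, 6. The rightmost is syllable 6 (fis).
  → primary stress on syllable 6.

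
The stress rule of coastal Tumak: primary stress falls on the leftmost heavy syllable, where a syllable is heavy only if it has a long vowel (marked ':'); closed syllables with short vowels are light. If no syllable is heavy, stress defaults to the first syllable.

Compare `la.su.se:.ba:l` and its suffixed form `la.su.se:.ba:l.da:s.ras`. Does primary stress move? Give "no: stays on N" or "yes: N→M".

no: stays on 3

Base `la.su.se:.ba:l` (4 syllables):
  Weights: 1 la L, 2 su L, 3 se: H, 4 ba:l H.
  Heavy syllables in the domain: 3, 4. The leftmost is syllable 3 (se:).
  → primary stress on syllable 3.
Suffixed `la.su.se:.ba:l.da:s.ras` (6 syllables):
  Weights: 1 la L, 2 su L, 3 se: H, 4 ba:l H, 5 da:s H, 6 ras L.
  Heavy syllables in the domain: 3, 4, 5. The leftmost is syllable 3 (se:).
  → primary stress on syllable 3.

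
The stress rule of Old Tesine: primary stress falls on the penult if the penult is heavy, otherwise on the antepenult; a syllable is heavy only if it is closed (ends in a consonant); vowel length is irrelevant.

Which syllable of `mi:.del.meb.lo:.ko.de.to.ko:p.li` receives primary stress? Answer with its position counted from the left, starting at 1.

Weights: 7 to L, 8 ko:p H, 9 li L.
The penult (syllable 8, ko:p) is heavy, so it takes stress.
Primary stress: syllable 8 → mi:.del.meb.lo:.ko.de.to.ˈko:p.li.

8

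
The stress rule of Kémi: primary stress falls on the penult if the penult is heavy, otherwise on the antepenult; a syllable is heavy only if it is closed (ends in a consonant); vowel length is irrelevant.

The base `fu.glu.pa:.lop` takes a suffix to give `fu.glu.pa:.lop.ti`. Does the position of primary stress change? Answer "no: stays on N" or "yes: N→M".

yes: 2→4

Base `fu.glu.pa:.lop` (4 syllables):
  Weights: 2 glu L, 3 pa: L, 4 lop H.
  The penult (syllable 3, pa:) is light, so stress falls on the antepenult (syllable 2, glu).
  → primary stress on syllable 2.
Suffixed `fu.glu.pa:.lop.ti` (5 syllables):
  Weights: 3 pa: L, 4 lop H, 5 ti L.
  The penult (syllable 4, lop) is heavy, so it takes stress.
  → primary stress on syllable 4.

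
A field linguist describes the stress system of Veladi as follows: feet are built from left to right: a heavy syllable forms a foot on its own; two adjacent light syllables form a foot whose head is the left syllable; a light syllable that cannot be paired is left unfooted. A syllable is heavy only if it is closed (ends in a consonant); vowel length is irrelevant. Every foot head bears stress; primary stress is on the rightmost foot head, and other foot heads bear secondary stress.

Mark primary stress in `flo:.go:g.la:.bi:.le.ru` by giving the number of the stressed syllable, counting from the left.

Weights: 1 flo: L, 2 go:g H, 3 la: L, 4 bi: L, 5 le L, 6 ru L.
Parse left to right (heavy = foot alone; LL = one foot; stranded L unfooted): flo: (ˈgo:g) (ˈla:.bi:) (ˈle.ru).
Foot heads: 2, 3, 5.
Primary stress on the rightmost head = syllable 5.
Primary stress: syllable 5 → flo:.go:g.la:.bi:.ˈle.ru.

5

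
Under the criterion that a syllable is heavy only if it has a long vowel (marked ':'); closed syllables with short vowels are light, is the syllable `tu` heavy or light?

`tu`: short vowel, open (no coda). Short vowel → light.

light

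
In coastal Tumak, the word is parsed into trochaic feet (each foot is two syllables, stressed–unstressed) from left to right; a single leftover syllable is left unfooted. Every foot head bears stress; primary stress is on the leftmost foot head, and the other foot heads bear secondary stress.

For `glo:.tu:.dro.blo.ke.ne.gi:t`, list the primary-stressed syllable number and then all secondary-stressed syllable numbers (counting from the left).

primary 1, secondary 3, 5

Parse left to right into trochaic (ˈσσ) feet: (ˈglo:.tu:) (ˈdro.blo) (ˈke.ne) gi:t. Syllable 7 is left unfooted.
Foot heads (stressed positions): 1, 3, 5.
End Rule Leftmost: primary stress on the leftmost head = syllable 1.
Secondary stress on 3, 5: ˈglo:.tu:.ˌdro.blo.ˌke.ne.gi:t.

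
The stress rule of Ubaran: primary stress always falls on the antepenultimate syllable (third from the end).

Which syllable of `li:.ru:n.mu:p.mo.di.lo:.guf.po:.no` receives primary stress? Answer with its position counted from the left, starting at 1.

7

The word has 9 syllables; the antepenultimate syllable (third from the end) is syllable 7 (guf).
Primary stress: syllable 7 → li:.ru:n.mu:p.mo.di.lo:.ˈguf.po:.no.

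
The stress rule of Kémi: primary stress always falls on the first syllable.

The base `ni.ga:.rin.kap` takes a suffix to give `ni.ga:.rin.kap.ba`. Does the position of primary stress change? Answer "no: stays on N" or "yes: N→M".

Base `ni.ga:.rin.kap` (4 syllables):
  The word has 4 syllables; the first syllable is syllable 1 (ni).
  → primary stress on syllable 1.
Suffixed `ni.ga:.rin.kap.ba` (5 syllables):
  The word has 5 syllables; the first syllable is syllable 1 (ni).
  → primary stress on syllable 1.

no: stays on 1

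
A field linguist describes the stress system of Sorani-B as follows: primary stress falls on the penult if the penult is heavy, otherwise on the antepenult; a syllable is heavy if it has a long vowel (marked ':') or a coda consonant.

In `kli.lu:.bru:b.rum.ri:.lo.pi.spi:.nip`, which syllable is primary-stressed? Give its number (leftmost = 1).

Weights: 7 pi L, 8 spi: H, 9 nip H.
The penult (syllable 8, spi:) is heavy, so it takes stress.
Primary stress: syllable 8 → kli.lu:.bru:b.rum.ri:.lo.pi.ˈspi:.nip.

8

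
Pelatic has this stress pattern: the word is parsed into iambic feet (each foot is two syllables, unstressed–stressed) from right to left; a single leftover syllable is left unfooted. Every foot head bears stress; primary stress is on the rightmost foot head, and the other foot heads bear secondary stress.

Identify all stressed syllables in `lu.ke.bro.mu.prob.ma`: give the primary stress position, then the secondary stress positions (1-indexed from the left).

Parse right to left into iambic (σˈσ) feet: (lu.ˈke) (bro.ˈmu) (prob.ˈma).
Foot heads (stressed positions): 2, 4, 6.
End Rule Rightmost: primary stress on the rightmost head = syllable 6.
Secondary stress on 2, 4: lu.ˌke.bro.ˌmu.prob.ˈma.

primary 6, secondary 2, 4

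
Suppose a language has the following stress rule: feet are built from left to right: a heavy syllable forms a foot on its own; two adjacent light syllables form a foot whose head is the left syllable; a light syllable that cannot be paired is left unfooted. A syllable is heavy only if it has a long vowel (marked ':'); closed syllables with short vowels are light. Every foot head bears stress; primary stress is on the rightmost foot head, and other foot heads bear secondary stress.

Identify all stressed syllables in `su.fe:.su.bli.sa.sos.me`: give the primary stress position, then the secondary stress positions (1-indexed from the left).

Weights: 1 su L, 2 fe: H, 3 su L, 4 bli L, 5 sa L, 6 sos L, 7 me L.
Parse left to right (heavy = foot alone; LL = one foot; stranded L unfooted): su (ˈfe:) (ˈsu.bli) (ˈsa.sos) me.
Foot heads: 2, 3, 5.
Primary stress on the rightmost head = syllable 5.
Secondary stress on 2, 3: su.ˌfe:.ˌsu.bli.ˈsa.sos.me.

primary 5, secondary 2, 3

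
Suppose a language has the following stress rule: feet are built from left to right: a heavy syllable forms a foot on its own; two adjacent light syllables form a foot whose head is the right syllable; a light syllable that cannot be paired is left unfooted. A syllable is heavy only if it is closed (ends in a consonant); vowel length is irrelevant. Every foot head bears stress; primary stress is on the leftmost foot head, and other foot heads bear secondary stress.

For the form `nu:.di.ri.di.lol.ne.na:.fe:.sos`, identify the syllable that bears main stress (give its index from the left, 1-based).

2

Weights: 1 nu: L, 2 di L, 3 ri L, 4 di L, 5 lol H, 6 ne L, 7 na: L, 8 fe: L, 9 sos H.
Parse left to right (heavy = foot alone; LL = one foot; stranded L unfooted): (nu:.ˈdi) (ri.ˈdi) (ˈlol) (ne.ˈna:) fe: (ˈsos).
Foot heads: 2, 4, 5, 7, 9.
Primary stress on the leftmost head = syllable 2.
Primary stress: syllable 2 → nu:.ˈdi.ri.di.lol.ne.na:.fe:.sos.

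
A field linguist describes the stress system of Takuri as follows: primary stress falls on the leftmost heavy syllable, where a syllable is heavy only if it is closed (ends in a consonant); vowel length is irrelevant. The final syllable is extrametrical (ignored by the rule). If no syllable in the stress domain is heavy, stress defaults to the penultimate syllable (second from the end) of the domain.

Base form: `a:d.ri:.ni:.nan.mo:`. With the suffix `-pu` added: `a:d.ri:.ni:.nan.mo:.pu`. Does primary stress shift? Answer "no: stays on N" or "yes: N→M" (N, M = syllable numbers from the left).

no: stays on 1

Base `a:d.ri:.ni:.nan.mo:` (5 syllables):
  The final syllable (5, mo:) is extrametrical; the stress domain is syllables 1–4.
  Weights: 1 a:d H, 2 ri: L, 3 ni: L, 4 nan H.
  Heavy syllables in the domain: 1, 4. The leftmost is syllable 1 (a:d).
  → primary stress on syllable 1.
Suffixed `a:d.ri:.ni:.nan.mo:.pu` (6 syllables):
  The final syllable (6, pu) is extrametrical; the stress domain is syllables 1–5.
  Weights: 1 a:d H, 2 ri: L, 3 ni: L, 4 nan H, 5 mo: L.
  Heavy syllables in the domain: 1, 4. The leftmost is syllable 1 (a:d).
  → primary stress on syllable 1.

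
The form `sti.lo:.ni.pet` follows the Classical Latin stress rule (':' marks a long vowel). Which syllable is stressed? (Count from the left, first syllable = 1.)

2

Classical Latin: stress the penult if heavy (long vowel or closed), else the antepenult.
Weights: 2 lo: H, 3 ni L, 4 pet H.
The penult (syllable 3, ni) is light, so stress falls on the antepenult (syllable 2, lo:).
Stress on syllable 2: sti.ˈlo:.ni.pet.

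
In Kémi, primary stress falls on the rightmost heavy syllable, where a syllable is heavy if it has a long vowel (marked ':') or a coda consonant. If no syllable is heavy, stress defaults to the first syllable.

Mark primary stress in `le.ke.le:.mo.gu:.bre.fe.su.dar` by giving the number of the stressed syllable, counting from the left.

9

Weights: 1 le L, 2 ke L, 3 le: H, 4 mo L, 5 gu: H, 6 bre L, 7 fe L, 8 su L, 9 dar H.
Heavy syllables in the domain: 3, 5, 9. The rightmost is syllable 9 (dar).
Primary stress: syllable 9 → le.ke.le:.mo.gu:.bre.fe.su.ˈdar.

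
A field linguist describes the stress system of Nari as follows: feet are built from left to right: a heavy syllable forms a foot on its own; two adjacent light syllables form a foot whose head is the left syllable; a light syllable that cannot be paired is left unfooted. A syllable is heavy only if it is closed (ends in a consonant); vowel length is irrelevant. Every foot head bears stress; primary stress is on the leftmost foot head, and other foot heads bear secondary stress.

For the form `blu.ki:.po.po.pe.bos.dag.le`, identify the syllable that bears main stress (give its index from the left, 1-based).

1

Weights: 1 blu L, 2 ki: L, 3 po L, 4 po L, 5 pe L, 6 bos H, 7 dag H, 8 le L.
Parse left to right (heavy = foot alone; LL = one foot; stranded L unfooted): (ˈblu.ki:) (ˈpo.po) pe (ˈbos) (ˈdag) le.
Foot heads: 1, 3, 6, 7.
Primary stress on the leftmost head = syllable 1.
Primary stress: syllable 1 → ˈblu.ki:.po.po.pe.bos.dag.le.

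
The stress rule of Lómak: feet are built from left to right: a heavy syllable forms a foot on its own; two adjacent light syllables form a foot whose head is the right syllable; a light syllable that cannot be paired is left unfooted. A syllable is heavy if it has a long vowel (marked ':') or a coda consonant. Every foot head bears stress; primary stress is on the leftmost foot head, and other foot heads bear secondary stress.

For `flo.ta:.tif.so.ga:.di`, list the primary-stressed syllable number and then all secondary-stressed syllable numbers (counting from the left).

primary 2, secondary 3, 5

Weights: 1 flo L, 2 ta: H, 3 tif H, 4 so L, 5 ga: H, 6 di L.
Parse left to right (heavy = foot alone; LL = one foot; stranded L unfooted): flo (ˈta:) (ˈtif) so (ˈga:) di.
Foot heads: 2, 3, 5.
Primary stress on the leftmost head = syllable 2.
Secondary stress on 3, 5: flo.ˈta:.ˌtif.so.ˌga:.di.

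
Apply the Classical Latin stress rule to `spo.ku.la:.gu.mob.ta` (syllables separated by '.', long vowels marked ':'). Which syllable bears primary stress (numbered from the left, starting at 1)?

5

Classical Latin: stress the penult if heavy (long vowel or closed), else the antepenult.
Weights: 4 gu L, 5 mob H, 6 ta L.
The penult (syllable 5, mob) is heavy, so it takes stress.
Stress on syllable 5: spo.ku.la:.gu.ˈmob.ta.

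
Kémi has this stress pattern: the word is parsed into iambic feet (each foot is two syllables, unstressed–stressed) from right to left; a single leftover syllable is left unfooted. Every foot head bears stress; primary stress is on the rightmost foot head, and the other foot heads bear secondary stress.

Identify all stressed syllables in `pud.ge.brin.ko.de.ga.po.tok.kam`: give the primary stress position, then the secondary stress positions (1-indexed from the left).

Parse right to left into iambic (σˈσ) feet: pud (ge.ˈbrin) (ko.ˈde) (ga.ˈpo) (tok.ˈkam). Syllable 1 is left unfooted.
Foot heads (stressed positions): 3, 5, 7, 9.
End Rule Rightmost: primary stress on the rightmost head = syllable 9.
Secondary stress on 3, 5, 7: pud.ge.ˌbrin.ko.ˌde.ga.ˌpo.tok.ˈkam.

primary 9, secondary 3, 5, 7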